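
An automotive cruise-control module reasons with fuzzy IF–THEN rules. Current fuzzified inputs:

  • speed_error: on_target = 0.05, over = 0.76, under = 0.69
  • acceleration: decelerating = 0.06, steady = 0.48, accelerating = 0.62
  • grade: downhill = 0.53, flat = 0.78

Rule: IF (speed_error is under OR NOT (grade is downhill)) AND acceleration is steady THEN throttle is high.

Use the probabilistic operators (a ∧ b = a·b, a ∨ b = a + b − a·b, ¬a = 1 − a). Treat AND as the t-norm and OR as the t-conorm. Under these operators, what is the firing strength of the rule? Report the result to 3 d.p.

0.401

firing strength: (under=0.69 OR ¬downhill=1−0.53=0.47) = 0.8357; AND[a·b] with steady=0.48 → w = 0.4011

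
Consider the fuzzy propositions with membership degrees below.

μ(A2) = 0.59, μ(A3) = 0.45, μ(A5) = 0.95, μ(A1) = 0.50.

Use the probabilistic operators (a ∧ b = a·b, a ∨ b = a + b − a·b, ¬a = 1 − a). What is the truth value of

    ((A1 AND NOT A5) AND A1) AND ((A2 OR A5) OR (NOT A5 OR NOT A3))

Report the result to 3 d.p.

0.012

NOT A5 = 1 − 0.9500 = 0.0500
A1 AND NOT A5 = a·b on (0.5000, 0.0500) = 0.0250
(A1 AND NOT A5) AND A1 = a·b on (0.0250, 0.5000) = 0.0125
A2 OR A5 = a + b − a·b on (0.5900, 0.9500) = 0.9795
NOT A5 = 1 − 0.9500 = 0.0500
NOT A3 = 1 − 0.4500 = 0.5500
NOT A5 OR NOT A3 = a + b − a·b on (0.0500, 0.5500) = 0.5725
(A2 OR A5) OR (NOT A5 OR NOT A3) = a + b − a·b on (0.9795, 0.5725) = 0.9912
((A1 AND NOT A5) AND A1) AND ((A2 OR A5) OR (NOT A5 OR NOT A3)) = a·b on (0.0125, 0.9912) = 0.0124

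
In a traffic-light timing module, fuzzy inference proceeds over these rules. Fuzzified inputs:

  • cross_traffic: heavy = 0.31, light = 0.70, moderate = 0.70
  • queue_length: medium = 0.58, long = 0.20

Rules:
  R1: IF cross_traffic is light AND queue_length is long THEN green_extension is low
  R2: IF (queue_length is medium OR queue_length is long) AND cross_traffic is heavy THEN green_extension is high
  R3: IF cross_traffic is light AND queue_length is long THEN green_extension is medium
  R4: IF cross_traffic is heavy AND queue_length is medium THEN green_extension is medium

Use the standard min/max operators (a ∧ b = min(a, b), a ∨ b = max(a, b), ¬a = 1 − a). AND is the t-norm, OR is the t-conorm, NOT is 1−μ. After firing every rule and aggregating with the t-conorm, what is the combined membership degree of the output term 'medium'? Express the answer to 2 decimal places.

R1: light=0.70, long=0.20; AND[min(a, b)] → w = 0.20
R2: (medium=0.58 OR long=0.20) = 0.58; AND[min(a, b)] with heavy=0.31 → w = 0.31
R3: light=0.70, long=0.20; AND[min(a, b)] → w = 0.20
R4: heavy=0.31, medium=0.58; AND[min(a, b)] → w = 0.31
Rules with consequent 'medium': {R3, R4} → strengths 0.20, 0.31
Aggregate via t-conorm [max(a, b)]: 0.31

0.31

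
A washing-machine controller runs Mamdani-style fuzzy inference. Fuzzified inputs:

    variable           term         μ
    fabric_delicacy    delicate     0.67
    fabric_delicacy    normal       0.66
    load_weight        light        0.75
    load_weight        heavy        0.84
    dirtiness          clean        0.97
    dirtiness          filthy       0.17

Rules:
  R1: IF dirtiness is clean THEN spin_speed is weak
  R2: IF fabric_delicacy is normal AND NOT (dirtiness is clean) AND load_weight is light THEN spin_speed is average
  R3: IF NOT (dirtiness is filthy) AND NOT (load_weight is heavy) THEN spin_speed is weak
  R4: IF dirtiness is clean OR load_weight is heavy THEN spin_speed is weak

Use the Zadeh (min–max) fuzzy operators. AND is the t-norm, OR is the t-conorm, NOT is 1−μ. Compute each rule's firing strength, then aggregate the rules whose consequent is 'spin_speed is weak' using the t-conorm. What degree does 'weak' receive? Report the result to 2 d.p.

0.97

R1: clean=0.97 → w = 0.97
R2: normal=0.66, ¬clean=1−0.97=0.03, light=0.75; AND[min(a, b)] → w = 0.03
R3: ¬filthy=1−0.17=0.83, ¬heavy=1−0.84=0.16; AND[min(a, b)] → w = 0.16
R4: clean=0.97, heavy=0.84; OR[max(a, b)] → w = 0.97
Rules with consequent 'weak': {R1, R3, R4} → strengths 0.97, 0.16, 0.97
Aggregate via t-conorm [max(a, b)]: 0.97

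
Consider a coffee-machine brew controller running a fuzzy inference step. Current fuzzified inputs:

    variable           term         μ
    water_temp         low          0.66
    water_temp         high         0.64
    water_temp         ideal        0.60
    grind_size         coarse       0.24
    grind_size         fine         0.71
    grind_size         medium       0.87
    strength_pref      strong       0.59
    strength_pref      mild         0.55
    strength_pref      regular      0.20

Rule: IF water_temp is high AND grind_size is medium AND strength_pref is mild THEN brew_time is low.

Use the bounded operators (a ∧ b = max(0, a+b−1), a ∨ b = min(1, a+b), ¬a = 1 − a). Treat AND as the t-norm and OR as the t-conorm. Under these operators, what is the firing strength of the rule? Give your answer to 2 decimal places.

0.06

firing strength: high=0.64, medium=0.87, mild=0.55; AND[max(0, a+b−1)] → w = 0.06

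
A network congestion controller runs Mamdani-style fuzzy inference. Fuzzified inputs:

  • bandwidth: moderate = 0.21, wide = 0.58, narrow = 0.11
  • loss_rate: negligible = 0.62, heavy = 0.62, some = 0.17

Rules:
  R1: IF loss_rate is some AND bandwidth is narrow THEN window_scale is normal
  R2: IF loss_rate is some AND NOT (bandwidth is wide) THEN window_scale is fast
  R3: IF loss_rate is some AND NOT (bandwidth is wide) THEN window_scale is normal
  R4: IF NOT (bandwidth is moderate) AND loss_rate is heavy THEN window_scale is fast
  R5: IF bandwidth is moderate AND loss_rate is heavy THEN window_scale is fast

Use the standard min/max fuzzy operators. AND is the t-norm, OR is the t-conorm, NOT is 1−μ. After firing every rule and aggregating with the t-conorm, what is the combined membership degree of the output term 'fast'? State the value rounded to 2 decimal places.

0.62

R1: some=0.17, narrow=0.11; AND[min(a, b)] → w = 0.11
R2: some=0.17, ¬wide=1−0.58=0.42; AND[min(a, b)] → w = 0.17
R3: some=0.17, ¬wide=1−0.58=0.42; AND[min(a, b)] → w = 0.17
R4: ¬moderate=1−0.21=0.79, heavy=0.62; AND[min(a, b)] → w = 0.62
R5: moderate=0.21, heavy=0.62; AND[min(a, b)] → w = 0.21
Rules with consequent 'fast': {R2, R4, R5} → strengths 0.17, 0.62, 0.21
Aggregate via t-conorm [max(a, b)]: 0.62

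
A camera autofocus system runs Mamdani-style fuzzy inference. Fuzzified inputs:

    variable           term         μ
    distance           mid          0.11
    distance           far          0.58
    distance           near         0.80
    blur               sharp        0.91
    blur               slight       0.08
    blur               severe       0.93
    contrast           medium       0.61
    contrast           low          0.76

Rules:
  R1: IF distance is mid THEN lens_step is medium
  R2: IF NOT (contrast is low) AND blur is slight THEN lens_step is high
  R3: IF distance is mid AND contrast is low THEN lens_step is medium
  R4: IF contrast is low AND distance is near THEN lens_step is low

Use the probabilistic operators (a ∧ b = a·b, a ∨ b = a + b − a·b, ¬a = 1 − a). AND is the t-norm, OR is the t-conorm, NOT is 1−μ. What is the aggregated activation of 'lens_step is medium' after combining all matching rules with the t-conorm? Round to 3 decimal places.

0.184

R1: mid=0.11 → w = 0.1100
R2: ¬low=1−0.76=0.24, slight=0.08; AND[a·b] → w = 0.0192
R3: mid=0.11, low=0.76; AND[a·b] → w = 0.0836
R4: low=0.76, near=0.80; AND[a·b] → w = 0.6080
Rules with consequent 'medium': {R1, R3} → strengths 0.1100, 0.0836
Aggregate via t-conorm [a + b − a·b]: 0.1844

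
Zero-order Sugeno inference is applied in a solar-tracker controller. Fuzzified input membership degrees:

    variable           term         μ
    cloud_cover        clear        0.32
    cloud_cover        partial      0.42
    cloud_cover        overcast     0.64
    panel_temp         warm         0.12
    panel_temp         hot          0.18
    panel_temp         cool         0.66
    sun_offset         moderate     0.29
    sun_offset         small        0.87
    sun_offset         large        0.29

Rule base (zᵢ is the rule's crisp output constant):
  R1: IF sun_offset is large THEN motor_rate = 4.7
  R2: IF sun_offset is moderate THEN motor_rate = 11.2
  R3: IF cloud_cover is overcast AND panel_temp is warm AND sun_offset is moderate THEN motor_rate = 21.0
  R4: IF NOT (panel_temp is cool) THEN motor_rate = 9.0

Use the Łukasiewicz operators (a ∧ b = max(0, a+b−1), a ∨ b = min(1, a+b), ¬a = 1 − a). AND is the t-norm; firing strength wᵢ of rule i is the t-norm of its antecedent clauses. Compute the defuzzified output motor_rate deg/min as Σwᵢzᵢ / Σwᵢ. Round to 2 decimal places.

R1 (z=4.7): large=0.29 → w = 0.29
R2 (z=11.2): moderate=0.29 → w = 0.29
R3 (z=21.0): overcast=0.64, warm=0.12, moderate=0.29; AND[max(0, a+b−1)] → w = 0.00
R4 (z=9.0): ¬cool=1−0.66=0.34 → w = 0.34
Weighted average = (0.29·4.7 + 0.29·11.2 + 0.00·21.0 + 0.34·9.0) / (0.29 + 0.29 + 0.00 + 0.34)
  = 7.6710 / 0.9200 = 8.34

8.34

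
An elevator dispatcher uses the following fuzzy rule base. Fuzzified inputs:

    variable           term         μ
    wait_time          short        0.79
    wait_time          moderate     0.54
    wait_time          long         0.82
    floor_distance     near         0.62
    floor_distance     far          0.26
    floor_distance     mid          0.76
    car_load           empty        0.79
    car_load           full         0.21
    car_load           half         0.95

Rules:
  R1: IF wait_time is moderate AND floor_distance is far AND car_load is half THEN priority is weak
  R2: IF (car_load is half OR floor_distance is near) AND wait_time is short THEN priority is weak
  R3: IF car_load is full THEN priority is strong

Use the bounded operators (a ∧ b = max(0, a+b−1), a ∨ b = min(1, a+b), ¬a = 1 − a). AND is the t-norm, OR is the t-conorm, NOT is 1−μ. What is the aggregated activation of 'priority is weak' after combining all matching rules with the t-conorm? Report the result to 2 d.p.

0.79

R1: moderate=0.54, far=0.26, half=0.95; AND[max(0, a+b−1)] → w = 0.00
R2: (half=0.95 OR near=0.62) = 1.00; AND[max(0, a+b−1)] with short=0.79 → w = 0.79
R3: full=0.21 → w = 0.21
Rules with consequent 'weak': {R1, R2} → strengths 0.00, 0.79
Aggregate via t-conorm [min(1, a+b)]: 0.79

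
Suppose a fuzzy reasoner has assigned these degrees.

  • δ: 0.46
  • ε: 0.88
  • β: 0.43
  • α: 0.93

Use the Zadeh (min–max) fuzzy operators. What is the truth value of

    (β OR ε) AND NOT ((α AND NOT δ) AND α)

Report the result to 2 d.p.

β OR ε = max(a, b) on (0.43, 0.88) = 0.88
NOT δ = 1 − 0.46 = 0.54
α AND NOT δ = min(a, b) on (0.93, 0.54) = 0.54
(α AND NOT δ) AND α = min(a, b) on (0.54, 0.93) = 0.54
NOT ((α AND NOT δ) AND α) = 1 − 0.54 = 0.46
(β OR ε) AND NOT ((α AND NOT δ) AND α) = min(a, b) on (0.88, 0.46) = 0.46

0.46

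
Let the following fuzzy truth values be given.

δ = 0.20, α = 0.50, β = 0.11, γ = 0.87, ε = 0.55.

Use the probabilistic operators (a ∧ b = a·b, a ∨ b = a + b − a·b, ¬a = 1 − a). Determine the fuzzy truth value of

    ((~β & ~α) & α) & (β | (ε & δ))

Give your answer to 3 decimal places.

~β = 1 − 0.1100 = 0.8900
~α = 1 − 0.5000 = 0.5000
~β & ~α = a·b on (0.8900, 0.5000) = 0.4450
(~β & ~α) & α = a·b on (0.4450, 0.5000) = 0.2225
ε & δ = a·b on (0.5500, 0.2000) = 0.1100
β | (ε & δ) = a + b − a·b on (0.1100, 0.1100) = 0.2079
((~β & ~α) & α) & (β | (ε & δ)) = a·b on (0.2225, 0.2079) = 0.0463

0.046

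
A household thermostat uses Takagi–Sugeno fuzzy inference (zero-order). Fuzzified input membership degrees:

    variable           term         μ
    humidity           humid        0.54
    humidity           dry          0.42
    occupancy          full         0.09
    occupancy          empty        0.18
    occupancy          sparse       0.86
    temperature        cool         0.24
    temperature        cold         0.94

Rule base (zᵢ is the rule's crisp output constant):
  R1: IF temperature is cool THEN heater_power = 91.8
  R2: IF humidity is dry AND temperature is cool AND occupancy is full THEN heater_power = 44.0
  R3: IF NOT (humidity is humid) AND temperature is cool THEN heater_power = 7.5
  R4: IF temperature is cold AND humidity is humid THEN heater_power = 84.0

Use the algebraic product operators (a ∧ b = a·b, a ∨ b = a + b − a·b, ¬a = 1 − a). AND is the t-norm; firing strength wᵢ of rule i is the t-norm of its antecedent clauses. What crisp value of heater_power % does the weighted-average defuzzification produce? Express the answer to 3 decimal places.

R1 (z=91.8): cool=0.24 → w = 0.2400
R2 (z=44.0): dry=0.42, cool=0.24, full=0.09; AND[a·b] → w = 0.0091
R3 (z=7.5): ¬humid=1−0.54=0.46, cool=0.24; AND[a·b] → w = 0.1104
R4 (z=84.0): cold=0.94, humid=0.54; AND[a·b] → w = 0.5076
Weighted average = (0.2400·91.8 + 0.0091·44.0 + 0.1104·7.5 + 0.5076·84.0) / (0.2400 + 0.0091 + 0.1104 + 0.5076)
  = 65.8976 / 0.8671 = 76.000

76.000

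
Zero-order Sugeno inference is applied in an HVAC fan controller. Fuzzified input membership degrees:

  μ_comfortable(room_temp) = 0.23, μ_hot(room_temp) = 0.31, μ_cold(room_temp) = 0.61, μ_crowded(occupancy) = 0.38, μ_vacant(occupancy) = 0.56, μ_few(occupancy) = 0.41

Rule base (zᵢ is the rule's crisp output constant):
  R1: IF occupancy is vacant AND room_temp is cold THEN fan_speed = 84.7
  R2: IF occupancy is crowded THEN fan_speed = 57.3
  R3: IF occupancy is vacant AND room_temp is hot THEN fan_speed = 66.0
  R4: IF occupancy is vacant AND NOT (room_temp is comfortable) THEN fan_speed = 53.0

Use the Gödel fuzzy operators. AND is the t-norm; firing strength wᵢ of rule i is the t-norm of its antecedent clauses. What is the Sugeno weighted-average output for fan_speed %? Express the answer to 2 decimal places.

65.94

R1 (z=84.7): vacant=0.56, cold=0.61; AND[min(a, b)] → w = 0.56
R2 (z=57.3): crowded=0.38 → w = 0.38
R3 (z=66.0): vacant=0.56, hot=0.31; AND[min(a, b)] → w = 0.31
R4 (z=53.0): vacant=0.56, ¬comfortable=1−0.23=0.77; AND[min(a, b)] → w = 0.56
Weighted average = (0.56·84.7 + 0.38·57.3 + 0.31·66.0 + 0.56·53.0) / (0.56 + 0.38 + 0.31 + 0.56)
  = 119.3460 / 1.8100 = 65.94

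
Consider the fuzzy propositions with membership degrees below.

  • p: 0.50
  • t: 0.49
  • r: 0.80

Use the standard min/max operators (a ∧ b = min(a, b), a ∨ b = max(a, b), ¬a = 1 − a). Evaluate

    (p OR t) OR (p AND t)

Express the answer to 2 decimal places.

p OR t = max(a, b) on (0.50, 0.49) = 0.50
p AND t = min(a, b) on (0.50, 0.49) = 0.49
(p OR t) OR (p AND t) = max(a, b) on (0.50, 0.49) = 0.50

0.50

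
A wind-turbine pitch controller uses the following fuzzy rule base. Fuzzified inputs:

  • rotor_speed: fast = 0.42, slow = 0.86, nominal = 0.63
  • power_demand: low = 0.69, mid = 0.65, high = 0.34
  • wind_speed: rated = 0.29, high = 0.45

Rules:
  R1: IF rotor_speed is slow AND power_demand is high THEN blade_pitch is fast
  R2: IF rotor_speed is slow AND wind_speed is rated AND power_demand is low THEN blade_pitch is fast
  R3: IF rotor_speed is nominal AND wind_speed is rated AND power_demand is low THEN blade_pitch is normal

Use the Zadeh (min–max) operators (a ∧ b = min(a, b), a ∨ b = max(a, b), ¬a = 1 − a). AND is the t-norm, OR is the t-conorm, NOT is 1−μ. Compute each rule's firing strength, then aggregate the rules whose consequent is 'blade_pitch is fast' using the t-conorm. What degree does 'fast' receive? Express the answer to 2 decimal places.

R1: slow=0.86, high=0.34; AND[min(a, b)] → w = 0.34
R2: slow=0.86, rated=0.29, low=0.69; AND[min(a, b)] → w = 0.29
R3: nominal=0.63, rated=0.29, low=0.69; AND[min(a, b)] → w = 0.29
Rules with consequent 'fast': {R1, R2} → strengths 0.34, 0.29
Aggregate via t-conorm [max(a, b)]: 0.34

0.34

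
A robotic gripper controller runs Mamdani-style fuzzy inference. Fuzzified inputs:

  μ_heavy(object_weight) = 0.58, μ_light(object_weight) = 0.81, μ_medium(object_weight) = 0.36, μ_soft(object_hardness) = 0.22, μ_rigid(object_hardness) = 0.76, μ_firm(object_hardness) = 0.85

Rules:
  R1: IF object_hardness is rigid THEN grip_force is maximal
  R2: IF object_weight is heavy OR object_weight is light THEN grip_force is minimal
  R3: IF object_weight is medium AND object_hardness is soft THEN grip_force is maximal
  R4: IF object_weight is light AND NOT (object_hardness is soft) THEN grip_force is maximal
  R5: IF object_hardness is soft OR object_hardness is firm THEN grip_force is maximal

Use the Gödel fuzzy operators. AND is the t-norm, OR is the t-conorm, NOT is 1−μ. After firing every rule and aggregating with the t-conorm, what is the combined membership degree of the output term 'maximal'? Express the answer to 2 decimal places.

R1: rigid=0.76 → w = 0.76
R2: heavy=0.58, light=0.81; OR[max(a, b)] → w = 0.81
R3: medium=0.36, soft=0.22; AND[min(a, b)] → w = 0.22
R4: light=0.81, ¬soft=1−0.22=0.78; AND[min(a, b)] → w = 0.78
R5: soft=0.22, firm=0.85; OR[max(a, b)] → w = 0.85
Rules with consequent 'maximal': {R1, R3, R4, R5} → strengths 0.76, 0.22, 0.78, 0.85
Aggregate via t-conorm [max(a, b)]: 0.85

0.85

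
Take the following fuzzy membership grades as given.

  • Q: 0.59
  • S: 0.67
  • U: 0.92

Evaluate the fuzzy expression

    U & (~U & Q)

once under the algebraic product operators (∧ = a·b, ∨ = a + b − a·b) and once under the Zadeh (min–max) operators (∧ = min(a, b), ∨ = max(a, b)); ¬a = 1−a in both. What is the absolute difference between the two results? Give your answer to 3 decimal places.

0.037

Under algebraic product:
  ~U = 1 − 0.9200 = 0.0800
  ~U & Q = a·b on (0.0800, 0.5900) = 0.0472
  U & (~U & Q) = a·b on (0.9200, 0.0472) = 0.0434
  → value = 0.0434
Under Zadeh (min–max):
  ~U = 1 − 0.92 = 0.08
  ~U & Q = min(a, b) on (0.08, 0.59) = 0.08
  U & (~U & Q) = min(a, b) on (0.92, 0.08) = 0.08
  → value = 0.0800
|0.0434 − 0.0800| = 0.037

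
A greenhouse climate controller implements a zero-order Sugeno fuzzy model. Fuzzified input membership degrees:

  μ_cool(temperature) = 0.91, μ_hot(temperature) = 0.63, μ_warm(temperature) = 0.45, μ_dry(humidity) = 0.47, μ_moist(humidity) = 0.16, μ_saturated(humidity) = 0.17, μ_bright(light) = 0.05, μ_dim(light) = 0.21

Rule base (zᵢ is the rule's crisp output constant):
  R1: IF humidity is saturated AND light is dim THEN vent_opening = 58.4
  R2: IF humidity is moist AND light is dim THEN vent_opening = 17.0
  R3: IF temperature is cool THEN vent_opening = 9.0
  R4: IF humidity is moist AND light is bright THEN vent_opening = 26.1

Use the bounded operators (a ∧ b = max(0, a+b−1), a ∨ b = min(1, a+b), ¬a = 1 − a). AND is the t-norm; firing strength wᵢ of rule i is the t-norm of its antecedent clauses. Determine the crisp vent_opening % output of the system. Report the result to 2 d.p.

R1 (z=58.4): saturated=0.17, dim=0.21; AND[max(0, a+b−1)] → w = 0.00
R2 (z=17.0): moist=0.16, dim=0.21; AND[max(0, a+b−1)] → w = 0.00
R3 (z=9.0): cool=0.91 → w = 0.91
R4 (z=26.1): moist=0.16, bright=0.05; AND[max(0, a+b−1)] → w = 0.00
Weighted average = (0.00·58.4 + 0.00·17.0 + 0.91·9.0 + 0.00·26.1) / (0.00 + 0.00 + 0.91 + 0.00)
  = 8.1900 / 0.9100 = 9.00

9.00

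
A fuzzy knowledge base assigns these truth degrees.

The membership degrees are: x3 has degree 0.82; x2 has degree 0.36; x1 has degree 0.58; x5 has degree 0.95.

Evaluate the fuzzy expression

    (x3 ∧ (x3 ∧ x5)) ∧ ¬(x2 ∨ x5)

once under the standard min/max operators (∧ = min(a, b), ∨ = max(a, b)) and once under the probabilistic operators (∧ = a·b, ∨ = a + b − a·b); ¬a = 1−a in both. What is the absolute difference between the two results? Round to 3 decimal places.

Under standard min/max:
  x3 ∧ x5 = min(a, b) on (0.82, 0.95) = 0.82
  x3 ∧ (x3 ∧ x5) = min(a, b) on (0.82, 0.82) = 0.82
  x2 ∨ x5 = max(a, b) on (0.36, 0.95) = 0.95
  ¬(x2 ∨ x5) = 1 − 0.95 = 0.05
  (x3 ∧ (x3 ∧ x5)) ∧ ¬(x2 ∨ x5) = min(a, b) on (0.82, 0.05) = 0.05
  → value = 0.0500
Under probabilistic:
  x3 ∧ x5 = a·b on (0.8200, 0.9500) = 0.7790
  x3 ∧ (x3 ∧ x5) = a·b on (0.8200, 0.7790) = 0.6388
  x2 ∨ x5 = a + b − a·b on (0.3600, 0.9500) = 0.9680
  ¬(x2 ∨ x5) = 1 − 0.9680 = 0.0320
  (x3 ∧ (x3 ∧ x5)) ∧ ¬(x2 ∨ x5) = a·b on (0.6388, 0.0320) = 0.0204
  → value = 0.0204
|0.0500 − 0.0204| = 0.030

0.030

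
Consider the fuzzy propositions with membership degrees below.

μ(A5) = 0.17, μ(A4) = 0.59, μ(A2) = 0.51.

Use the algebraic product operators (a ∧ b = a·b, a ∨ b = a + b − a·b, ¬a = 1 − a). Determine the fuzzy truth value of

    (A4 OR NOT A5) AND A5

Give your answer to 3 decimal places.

NOT A5 = 1 − 0.1700 = 0.8300
A4 OR NOT A5 = a + b − a·b on (0.5900, 0.8300) = 0.9303
(A4 OR NOT A5) AND A5 = a·b on (0.9303, 0.1700) = 0.1582

0.158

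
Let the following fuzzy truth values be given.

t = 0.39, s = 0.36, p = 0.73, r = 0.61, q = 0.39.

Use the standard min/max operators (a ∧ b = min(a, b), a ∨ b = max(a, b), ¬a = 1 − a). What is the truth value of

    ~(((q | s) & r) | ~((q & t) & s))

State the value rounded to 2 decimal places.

0.36

q | s = max(a, b) on (0.39, 0.36) = 0.39
(q | s) & r = min(a, b) on (0.39, 0.61) = 0.39
q & t = min(a, b) on (0.39, 0.39) = 0.39
(q & t) & s = min(a, b) on (0.39, 0.36) = 0.36
~((q & t) & s) = 1 − 0.36 = 0.64
((q | s) & r) | ~((q & t) & s) = max(a, b) on (0.39, 0.64) = 0.64
~(((q | s) & r) | ~((q & t) & s)) = 1 − 0.64 = 0.36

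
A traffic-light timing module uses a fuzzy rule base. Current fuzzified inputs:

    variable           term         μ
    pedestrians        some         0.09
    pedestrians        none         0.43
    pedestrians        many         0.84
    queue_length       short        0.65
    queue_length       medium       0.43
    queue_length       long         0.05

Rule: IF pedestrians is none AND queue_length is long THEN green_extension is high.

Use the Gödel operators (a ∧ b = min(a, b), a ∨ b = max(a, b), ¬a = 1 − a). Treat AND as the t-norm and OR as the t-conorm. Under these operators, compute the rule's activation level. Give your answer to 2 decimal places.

0.05

firing strength: none=0.43, long=0.05; AND[min(a, b)] → w = 0.05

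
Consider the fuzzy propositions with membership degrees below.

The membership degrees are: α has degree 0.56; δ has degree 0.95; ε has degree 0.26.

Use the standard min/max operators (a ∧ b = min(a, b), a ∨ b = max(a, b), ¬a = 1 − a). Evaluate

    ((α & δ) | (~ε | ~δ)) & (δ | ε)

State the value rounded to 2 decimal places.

0.74

α & δ = min(a, b) on (0.56, 0.95) = 0.56
~ε = 1 − 0.26 = 0.74
~δ = 1 − 0.95 = 0.05
~ε | ~δ = max(a, b) on (0.74, 0.05) = 0.74
(α & δ) | (~ε | ~δ) = max(a, b) on (0.56, 0.74) = 0.74
δ | ε = max(a, b) on (0.95, 0.26) = 0.95
((α & δ) | (~ε | ~δ)) & (δ | ε) = min(a, b) on (0.74, 0.95) = 0.74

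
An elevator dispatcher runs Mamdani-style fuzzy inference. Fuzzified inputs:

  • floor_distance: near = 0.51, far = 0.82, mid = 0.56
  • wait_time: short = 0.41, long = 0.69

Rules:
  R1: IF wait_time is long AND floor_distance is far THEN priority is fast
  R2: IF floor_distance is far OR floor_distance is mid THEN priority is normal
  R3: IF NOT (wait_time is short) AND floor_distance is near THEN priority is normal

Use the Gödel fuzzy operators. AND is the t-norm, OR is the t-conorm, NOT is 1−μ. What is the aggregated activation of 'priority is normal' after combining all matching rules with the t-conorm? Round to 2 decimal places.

0.82

R1: long=0.69, far=0.82; AND[min(a, b)] → w = 0.69
R2: far=0.82, mid=0.56; OR[max(a, b)] → w = 0.82
R3: ¬short=1−0.41=0.59, near=0.51; AND[min(a, b)] → w = 0.51
Rules with consequent 'normal': {R2, R3} → strengths 0.82, 0.51
Aggregate via t-conorm [max(a, b)]: 0.82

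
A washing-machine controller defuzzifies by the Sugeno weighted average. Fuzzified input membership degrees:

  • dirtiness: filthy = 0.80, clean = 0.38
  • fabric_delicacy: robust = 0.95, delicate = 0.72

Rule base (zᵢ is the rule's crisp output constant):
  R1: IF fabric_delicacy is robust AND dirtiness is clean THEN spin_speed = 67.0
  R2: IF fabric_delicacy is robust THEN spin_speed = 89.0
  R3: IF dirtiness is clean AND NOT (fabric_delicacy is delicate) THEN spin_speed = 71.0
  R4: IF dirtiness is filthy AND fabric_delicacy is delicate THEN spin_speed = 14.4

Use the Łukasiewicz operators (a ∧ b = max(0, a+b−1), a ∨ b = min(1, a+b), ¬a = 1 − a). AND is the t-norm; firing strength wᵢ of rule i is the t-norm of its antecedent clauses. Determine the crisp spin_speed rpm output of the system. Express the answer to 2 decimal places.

R1 (z=67.0): robust=0.95, clean=0.38; AND[max(0, a+b−1)] → w = 0.33
R2 (z=89.0): robust=0.95 → w = 0.95
R3 (z=71.0): clean=0.38, ¬delicate=1−0.72=0.28; AND[max(0, a+b−1)] → w = 0.00
R4 (z=14.4): filthy=0.80, delicate=0.72; AND[max(0, a+b−1)] → w = 0.52
Weighted average = (0.33·67.0 + 0.95·89.0 + 0.00·71.0 + 0.52·14.4) / (0.33 + 0.95 + 0.00 + 0.52)
  = 114.1480 / 1.8000 = 63.42

63.42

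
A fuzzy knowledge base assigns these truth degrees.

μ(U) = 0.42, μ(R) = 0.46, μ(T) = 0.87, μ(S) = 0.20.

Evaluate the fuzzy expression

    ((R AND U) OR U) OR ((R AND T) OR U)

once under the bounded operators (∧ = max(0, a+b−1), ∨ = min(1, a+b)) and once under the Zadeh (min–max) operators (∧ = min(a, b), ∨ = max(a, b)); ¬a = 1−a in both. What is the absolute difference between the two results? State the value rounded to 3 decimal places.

Under bounded:
  R AND U = max(0, a+b−1) on (0.46, 0.42) = 0.00
  (R AND U) OR U = min(1, a+b) on (0.00, 0.42) = 0.42
  R AND T = max(0, a+b−1) on (0.46, 0.87) = 0.33
  (R AND T) OR U = min(1, a+b) on (0.33, 0.42) = 0.75
  ((R AND U) OR U) OR ((R AND T) OR U) = min(1, a+b) on (0.42, 0.75) = 1.00
  → value = 1.0000
Under Zadeh (min–max):
  R AND U = min(a, b) on (0.46, 0.42) = 0.42
  (R AND U) OR U = max(a, b) on (0.42, 0.42) = 0.42
  R AND T = min(a, b) on (0.46, 0.87) = 0.46
  (R AND T) OR U = max(a, b) on (0.46, 0.42) = 0.46
  ((R AND U) OR U) OR ((R AND T) OR U) = max(a, b) on (0.42, 0.46) = 0.46
  → value = 0.4600
|1.0000 − 0.4600| = 0.540

0.540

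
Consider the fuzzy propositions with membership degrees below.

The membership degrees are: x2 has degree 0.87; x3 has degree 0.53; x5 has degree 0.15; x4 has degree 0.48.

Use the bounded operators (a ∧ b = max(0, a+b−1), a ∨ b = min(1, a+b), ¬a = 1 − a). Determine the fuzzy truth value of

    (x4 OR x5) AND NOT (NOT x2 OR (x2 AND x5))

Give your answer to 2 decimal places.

x4 OR x5 = min(1, a+b) on (0.48, 0.15) = 0.63
NOT x2 = 1 − 0.87 = 0.13
x2 AND x5 = max(0, a+b−1) on (0.87, 0.15) = 0.02
NOT x2 OR (x2 AND x5) = min(1, a+b) on (0.13, 0.02) = 0.15
NOT (NOT x2 OR (x2 AND x5)) = 1 − 0.15 = 0.85
(x4 OR x5) AND NOT (NOT x2 OR (x2 AND x5)) = max(0, a+b−1) on (0.63, 0.85) = 0.48

0.48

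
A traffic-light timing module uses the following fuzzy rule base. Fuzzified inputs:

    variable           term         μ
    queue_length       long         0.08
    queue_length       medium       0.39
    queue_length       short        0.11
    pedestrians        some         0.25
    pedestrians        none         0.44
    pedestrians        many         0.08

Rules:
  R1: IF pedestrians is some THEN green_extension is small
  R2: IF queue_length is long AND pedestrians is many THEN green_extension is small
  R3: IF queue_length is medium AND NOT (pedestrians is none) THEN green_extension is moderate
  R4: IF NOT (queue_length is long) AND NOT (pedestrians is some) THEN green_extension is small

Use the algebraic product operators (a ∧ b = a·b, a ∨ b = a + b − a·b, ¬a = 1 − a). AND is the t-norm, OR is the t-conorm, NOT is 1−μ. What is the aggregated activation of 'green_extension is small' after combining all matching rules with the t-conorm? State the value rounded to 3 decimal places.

R1: some=0.25 → w = 0.2500
R2: long=0.08, many=0.08; AND[a·b] → w = 0.0064
R3: medium=0.39, ¬none=1−0.44=0.56; AND[a·b] → w = 0.2184
R4: ¬long=1−0.08=0.92, ¬some=1−0.25=0.75; AND[a·b] → w = 0.6900
Rules with consequent 'small': {R1, R2, R4} → strengths 0.2500, 0.0064, 0.6900
Aggregate via t-conorm [a + b − a·b]: 0.7690

0.769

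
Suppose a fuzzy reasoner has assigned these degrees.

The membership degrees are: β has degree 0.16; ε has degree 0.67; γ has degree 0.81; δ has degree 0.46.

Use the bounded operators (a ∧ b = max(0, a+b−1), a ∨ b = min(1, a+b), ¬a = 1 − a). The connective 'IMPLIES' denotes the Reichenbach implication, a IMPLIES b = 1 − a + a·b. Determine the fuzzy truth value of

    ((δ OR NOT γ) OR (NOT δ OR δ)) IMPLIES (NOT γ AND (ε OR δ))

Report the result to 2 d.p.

0.19

NOT γ = 1 − 0.81 = 0.19
δ OR NOT γ = min(1, a+b) on (0.46, 0.19) = 0.65
NOT δ = 1 − 0.46 = 0.54
NOT δ OR δ = min(1, a+b) on (0.54, 0.46) = 1.00
(δ OR NOT γ) OR (NOT δ OR δ) = min(1, a+b) on (0.65, 1.00) = 1.00
NOT γ = 1 − 0.81 = 0.19
ε OR δ = min(1, a+b) on (0.67, 0.46) = 1.00
NOT γ AND (ε OR δ) = max(0, a+b−1) on (0.19, 1.00) = 0.19
((δ OR NOT γ) OR (NOT δ OR δ)) IMPLIES (NOT γ AND (ε OR δ))  [Reichenbach: 1 − a + a·b] with a=1.00, b=0.19 → 0.19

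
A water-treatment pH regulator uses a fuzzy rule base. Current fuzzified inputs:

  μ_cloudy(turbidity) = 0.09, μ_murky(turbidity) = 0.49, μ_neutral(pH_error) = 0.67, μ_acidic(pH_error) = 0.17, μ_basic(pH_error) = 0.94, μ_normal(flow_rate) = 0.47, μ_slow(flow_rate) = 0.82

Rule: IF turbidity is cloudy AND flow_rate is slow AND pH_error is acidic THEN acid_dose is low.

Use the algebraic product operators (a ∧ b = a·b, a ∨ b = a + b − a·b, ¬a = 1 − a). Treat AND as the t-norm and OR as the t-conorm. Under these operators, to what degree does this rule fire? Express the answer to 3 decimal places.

firing strength: cloudy=0.09, slow=0.82, acidic=0.17; AND[a·b] → w = 0.0125

0.013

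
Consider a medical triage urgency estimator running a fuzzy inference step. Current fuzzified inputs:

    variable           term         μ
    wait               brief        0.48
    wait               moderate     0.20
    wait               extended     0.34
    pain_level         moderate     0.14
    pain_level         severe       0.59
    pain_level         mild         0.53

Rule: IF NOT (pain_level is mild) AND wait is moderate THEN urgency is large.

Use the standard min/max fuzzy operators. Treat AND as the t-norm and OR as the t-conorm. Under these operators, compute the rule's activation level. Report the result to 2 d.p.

firing strength: ¬mild=1−0.53=0.47, moderate=0.20; AND[min(a, b)] → w = 0.20

0.20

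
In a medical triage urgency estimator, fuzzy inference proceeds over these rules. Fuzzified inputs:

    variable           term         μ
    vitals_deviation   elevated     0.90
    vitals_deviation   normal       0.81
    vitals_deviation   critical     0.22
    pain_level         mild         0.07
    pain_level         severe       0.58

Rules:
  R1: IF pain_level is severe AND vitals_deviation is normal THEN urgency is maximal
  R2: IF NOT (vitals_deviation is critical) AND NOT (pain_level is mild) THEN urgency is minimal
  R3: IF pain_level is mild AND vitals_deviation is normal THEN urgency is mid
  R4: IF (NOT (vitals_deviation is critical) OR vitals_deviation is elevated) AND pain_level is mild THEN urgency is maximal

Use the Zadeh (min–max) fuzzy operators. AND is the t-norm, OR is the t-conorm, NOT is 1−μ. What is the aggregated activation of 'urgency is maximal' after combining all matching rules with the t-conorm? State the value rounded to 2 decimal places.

R1: severe=0.58, normal=0.81; AND[min(a, b)] → w = 0.58
R2: ¬critical=1−0.22=0.78, ¬mild=1−0.07=0.93; AND[min(a, b)] → w = 0.78
R3: mild=0.07, normal=0.81; AND[min(a, b)] → w = 0.07
R4: (¬critical=1−0.22=0.78 OR elevated=0.90) = 0.90; AND[min(a, b)] with mild=0.07 → w = 0.07
Rules with consequent 'maximal': {R1, R4} → strengths 0.58, 0.07
Aggregate via t-conorm [max(a, b)]: 0.58

0.58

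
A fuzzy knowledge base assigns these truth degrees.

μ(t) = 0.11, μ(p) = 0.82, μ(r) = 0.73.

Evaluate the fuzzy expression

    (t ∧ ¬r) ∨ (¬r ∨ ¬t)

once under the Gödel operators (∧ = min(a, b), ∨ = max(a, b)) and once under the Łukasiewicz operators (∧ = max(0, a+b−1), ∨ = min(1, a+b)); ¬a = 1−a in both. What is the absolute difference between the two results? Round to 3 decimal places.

Under Gödel:
  ¬r = 1 − 0.73 = 0.27
  t ∧ ¬r = min(a, b) on (0.11, 0.27) = 0.11
  ¬r = 1 − 0.73 = 0.27
  ¬t = 1 − 0.11 = 0.89
  ¬r ∨ ¬t = max(a, b) on (0.27, 0.89) = 0.89
  (t ∧ ¬r) ∨ (¬r ∨ ¬t) = max(a, b) on (0.11, 0.89) = 0.89
  → value = 0.8900
Under Łukasiewicz:
  ¬r = 1 − 0.73 = 0.27
  t ∧ ¬r = max(0, a+b−1) on (0.11, 0.27) = 0.00
  ¬r = 1 − 0.73 = 0.27
  ¬t = 1 − 0.11 = 0.89
  ¬r ∨ ¬t = min(1, a+b) on (0.27, 0.89) = 1.00
  (t ∧ ¬r) ∨ (¬r ∨ ¬t) = min(1, a+b) on (0.00, 1.00) = 1.00
  → value = 1.0000
|0.8900 − 1.0000| = 0.110

0.110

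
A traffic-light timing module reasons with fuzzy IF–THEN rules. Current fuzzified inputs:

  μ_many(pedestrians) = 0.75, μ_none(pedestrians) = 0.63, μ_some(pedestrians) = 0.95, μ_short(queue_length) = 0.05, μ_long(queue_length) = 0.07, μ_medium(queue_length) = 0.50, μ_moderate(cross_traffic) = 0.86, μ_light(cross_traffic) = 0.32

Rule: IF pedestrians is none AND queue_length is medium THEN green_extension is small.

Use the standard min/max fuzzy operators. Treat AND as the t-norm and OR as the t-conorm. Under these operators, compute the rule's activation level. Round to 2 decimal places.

firing strength: none=0.63, medium=0.50; AND[min(a, b)] → w = 0.50

0.50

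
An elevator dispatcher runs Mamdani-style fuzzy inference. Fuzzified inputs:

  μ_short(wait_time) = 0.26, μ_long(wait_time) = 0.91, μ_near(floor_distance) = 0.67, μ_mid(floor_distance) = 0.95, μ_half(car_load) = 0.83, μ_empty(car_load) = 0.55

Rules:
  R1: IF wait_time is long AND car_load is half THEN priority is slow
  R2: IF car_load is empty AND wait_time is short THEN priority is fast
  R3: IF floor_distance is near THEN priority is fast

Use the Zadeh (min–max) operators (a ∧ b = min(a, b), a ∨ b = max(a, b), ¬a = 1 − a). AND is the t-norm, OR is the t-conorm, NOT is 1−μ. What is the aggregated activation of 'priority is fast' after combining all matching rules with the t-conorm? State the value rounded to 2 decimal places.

0.67

R1: long=0.91, half=0.83; AND[min(a, b)] → w = 0.83
R2: empty=0.55, short=0.26; AND[min(a, b)] → w = 0.26
R3: near=0.67 → w = 0.67
Rules with consequent 'fast': {R2, R3} → strengths 0.26, 0.67
Aggregate via t-conorm [max(a, b)]: 0.67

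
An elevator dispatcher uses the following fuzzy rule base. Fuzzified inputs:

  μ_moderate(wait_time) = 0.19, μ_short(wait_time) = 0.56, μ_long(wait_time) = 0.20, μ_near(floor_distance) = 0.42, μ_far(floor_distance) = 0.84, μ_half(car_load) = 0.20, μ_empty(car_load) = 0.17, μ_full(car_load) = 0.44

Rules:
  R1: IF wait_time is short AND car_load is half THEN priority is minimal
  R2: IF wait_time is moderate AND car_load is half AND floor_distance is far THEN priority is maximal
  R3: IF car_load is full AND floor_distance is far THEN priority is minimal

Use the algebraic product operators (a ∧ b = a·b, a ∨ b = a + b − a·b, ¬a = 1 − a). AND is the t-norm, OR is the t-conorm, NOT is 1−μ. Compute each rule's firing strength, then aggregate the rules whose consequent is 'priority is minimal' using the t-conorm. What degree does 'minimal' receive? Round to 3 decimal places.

R1: short=0.56, half=0.20; AND[a·b] → w = 0.1120
R2: moderate=0.19, half=0.20, far=0.84; AND[a·b] → w = 0.0319
R3: full=0.44, far=0.84; AND[a·b] → w = 0.3696
Rules with consequent 'minimal': {R1, R3} → strengths 0.1120, 0.3696
Aggregate via t-conorm [a + b − a·b]: 0.4402

0.440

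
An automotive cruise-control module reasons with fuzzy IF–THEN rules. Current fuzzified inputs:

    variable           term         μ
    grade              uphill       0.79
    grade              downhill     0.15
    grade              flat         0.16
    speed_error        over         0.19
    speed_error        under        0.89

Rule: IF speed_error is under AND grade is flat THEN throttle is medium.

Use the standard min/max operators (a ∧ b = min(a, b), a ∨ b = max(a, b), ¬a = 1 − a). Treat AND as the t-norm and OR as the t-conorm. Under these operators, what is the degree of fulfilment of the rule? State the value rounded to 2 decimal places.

firing strength: under=0.89, flat=0.16; AND[min(a, b)] → w = 0.16

0.16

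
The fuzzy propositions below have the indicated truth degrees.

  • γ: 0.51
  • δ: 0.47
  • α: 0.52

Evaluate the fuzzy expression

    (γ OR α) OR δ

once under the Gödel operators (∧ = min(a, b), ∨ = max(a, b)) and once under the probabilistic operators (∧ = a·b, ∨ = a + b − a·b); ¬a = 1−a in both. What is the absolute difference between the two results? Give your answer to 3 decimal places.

0.355

Under Gödel:
  γ OR α = max(a, b) on (0.51, 0.52) = 0.52
  (γ OR α) OR δ = max(a, b) on (0.52, 0.47) = 0.52
  → value = 0.5200
Under probabilistic:
  γ OR α = a + b − a·b on (0.5100, 0.5200) = 0.7648
  (γ OR α) OR δ = a + b − a·b on (0.7648, 0.4700) = 0.8753
  → value = 0.8753
|0.5200 − 0.8753| = 0.355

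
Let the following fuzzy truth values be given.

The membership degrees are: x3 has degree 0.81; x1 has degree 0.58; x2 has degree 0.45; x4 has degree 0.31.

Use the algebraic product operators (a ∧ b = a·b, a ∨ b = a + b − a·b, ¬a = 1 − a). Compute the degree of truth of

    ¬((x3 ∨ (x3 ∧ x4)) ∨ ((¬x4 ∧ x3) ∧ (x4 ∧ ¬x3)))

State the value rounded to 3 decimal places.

x3 ∧ x4 = a·b on (0.8100, 0.3100) = 0.2511
x3 ∨ (x3 ∧ x4) = a + b − a·b on (0.8100, 0.2511) = 0.8577
¬x4 = 1 − 0.3100 = 0.6900
¬x4 ∧ x3 = a·b on (0.6900, 0.8100) = 0.5589
¬x3 = 1 − 0.8100 = 0.1900
x4 ∧ ¬x3 = a·b on (0.3100, 0.1900) = 0.0589
(¬x4 ∧ x3) ∧ (x4 ∧ ¬x3) = a·b on (0.5589, 0.0589) = 0.0329
(x3 ∨ (x3 ∧ x4)) ∨ ((¬x4 ∧ x3) ∧ (x4 ∧ ¬x3)) = a + b − a·b on (0.8577, 0.0329) = 0.8624
¬((x3 ∨ (x3 ∧ x4)) ∨ ((¬x4 ∧ x3) ∧ (x4 ∧ ¬x3))) = 1 − 0.8624 = 0.1376

0.138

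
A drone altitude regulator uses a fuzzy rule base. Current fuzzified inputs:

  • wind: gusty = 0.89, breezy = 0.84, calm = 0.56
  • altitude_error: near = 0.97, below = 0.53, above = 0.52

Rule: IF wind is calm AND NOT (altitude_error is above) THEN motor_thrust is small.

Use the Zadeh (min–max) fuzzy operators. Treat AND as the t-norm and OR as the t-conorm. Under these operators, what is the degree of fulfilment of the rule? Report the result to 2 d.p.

firing strength: calm=0.56, ¬above=1−0.52=0.48; AND[min(a, b)] → w = 0.48

0.48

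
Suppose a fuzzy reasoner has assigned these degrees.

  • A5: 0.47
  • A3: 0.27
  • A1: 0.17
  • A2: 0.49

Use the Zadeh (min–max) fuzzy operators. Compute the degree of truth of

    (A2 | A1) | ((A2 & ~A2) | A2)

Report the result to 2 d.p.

0.49

A2 | A1 = max(a, b) on (0.49, 0.17) = 0.49
~A2 = 1 − 0.49 = 0.51
A2 & ~A2 = min(a, b) on (0.49, 0.51) = 0.49
(A2 & ~A2) | A2 = max(a, b) on (0.49, 0.49) = 0.49
(A2 | A1) | ((A2 & ~A2) | A2) = max(a, b) on (0.49, 0.49) = 0.49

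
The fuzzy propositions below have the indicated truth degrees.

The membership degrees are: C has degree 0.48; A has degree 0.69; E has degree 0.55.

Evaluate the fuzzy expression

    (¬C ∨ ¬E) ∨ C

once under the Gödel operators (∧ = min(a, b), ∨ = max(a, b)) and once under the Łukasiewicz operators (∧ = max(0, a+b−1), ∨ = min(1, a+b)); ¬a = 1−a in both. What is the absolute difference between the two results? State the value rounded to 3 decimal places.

Under Gödel:
  ¬C = 1 − 0.48 = 0.52
  ¬E = 1 − 0.55 = 0.45
  ¬C ∨ ¬E = max(a, b) on (0.52, 0.45) = 0.52
  (¬C ∨ ¬E) ∨ C = max(a, b) on (0.52, 0.48) = 0.52
  → value = 0.5200
Under Łukasiewicz:
  ¬C = 1 − 0.48 = 0.52
  ¬E = 1 − 0.55 = 0.45
  ¬C ∨ ¬E = min(1, a+b) on (0.52, 0.45) = 0.97
  (¬C ∨ ¬E) ∨ C = min(1, a+b) on (0.97, 0.48) = 1.00
  → value = 1.0000
|0.5200 − 1.0000| = 0.480

0.480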